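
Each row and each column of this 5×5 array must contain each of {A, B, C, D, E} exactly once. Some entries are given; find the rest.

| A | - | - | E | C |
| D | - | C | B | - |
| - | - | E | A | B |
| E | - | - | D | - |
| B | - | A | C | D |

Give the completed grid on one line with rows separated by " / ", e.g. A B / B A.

A B D E C / D A C B E / C D E A B / E C B D A / B E A C D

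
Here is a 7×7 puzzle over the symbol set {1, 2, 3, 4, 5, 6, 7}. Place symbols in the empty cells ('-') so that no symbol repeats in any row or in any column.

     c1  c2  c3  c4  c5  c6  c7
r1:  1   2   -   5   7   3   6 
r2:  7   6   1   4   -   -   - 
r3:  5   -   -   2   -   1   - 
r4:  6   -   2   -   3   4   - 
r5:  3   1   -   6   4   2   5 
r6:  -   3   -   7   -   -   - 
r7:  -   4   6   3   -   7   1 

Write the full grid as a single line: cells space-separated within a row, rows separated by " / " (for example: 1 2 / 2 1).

1 2 4 5 7 3 6 / 7 6 1 4 2 5 3 / 5 7 3 2 6 1 4 / 6 5 2 1 3 4 7 / 3 1 7 6 4 2 5 / 4 3 5 7 1 6 2 / 2 4 6 3 5 7 1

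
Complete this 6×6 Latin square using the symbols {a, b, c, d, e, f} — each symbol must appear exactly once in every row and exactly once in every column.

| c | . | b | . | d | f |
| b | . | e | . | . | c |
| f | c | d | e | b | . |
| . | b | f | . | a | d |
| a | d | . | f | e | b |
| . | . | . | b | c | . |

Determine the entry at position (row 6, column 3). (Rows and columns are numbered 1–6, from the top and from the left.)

row 1 has {b,c,d,f}; column 4 has {b,e,f} — only a is left for (r1,c4).
row 2 has {b,c,e}; column 4 has {a,b,e,f} — only d is left for (r2,c4).
row 2 has {b,c,d,e}; column 5 has {a,b,c,d,e} — only f is left for (r2,c5).
row 3 has {b,c,d,e,f}; column 6 has {b,c,d,f} — only a is left for (r3,c6).
row 4 has {a,b,d,f}; column 1 has {a,b,c,f} — only e is left for (r4,c1).
row 4 has {a,b,d,e,f}; column 4 has {a,b,d,e,f} — only c is left for (r4,c4).
row 5 has {a,b,d,e,f}; column 3 has {b,d,e,f} — only c is left for (r5,c3).
row 6 has {b,c}; column 1 has {a,b,c,e,f} — only d is left for (r6,c1).
row 6 has {b,c,d}; column 3 has {b,c,d,e,f} — only a is left for (r6,c3).

a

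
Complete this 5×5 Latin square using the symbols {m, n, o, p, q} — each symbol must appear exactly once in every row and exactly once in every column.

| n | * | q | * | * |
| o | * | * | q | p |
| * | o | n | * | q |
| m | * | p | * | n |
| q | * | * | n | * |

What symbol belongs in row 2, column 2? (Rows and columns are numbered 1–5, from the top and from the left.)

n

At row 2, column 3: row 2 has {o,p,q}; column 3 has {n,p,q}; that leaves m.
At row 3, column 1: row 3 has {n,o,q}; column 1 has {m,n,o,q}; that leaves p.
At row 3, column 4: row 3 has {n,o,p,q}; column 4 has {n,q}; that leaves m.
At row 4, column 2: row 4 has {m,n,p}; column 2 has {o}; that leaves q.
At row 4, column 4: row 4 has {m,n,p,q}; column 4 has {m,n,q}; that leaves o.
At row 5, column 3: row 5 has {n,q}; column 3 has {m,n,p,q}; that leaves o.
At row 5, column 5: row 5 has {n,o,q}; column 5 has {n,p,q}; that leaves m.
At row 1, column 4: row 1 has {n,q}; column 4 has {m,n,o,q}; that leaves p.
At row 1, column 5: row 1 has {n,p,q}; column 5 has {m,n,p,q}; that leaves o.
At row 2, column 2: row 2 has {m,o,p,q}; column 2 has {o,q}; that leaves n.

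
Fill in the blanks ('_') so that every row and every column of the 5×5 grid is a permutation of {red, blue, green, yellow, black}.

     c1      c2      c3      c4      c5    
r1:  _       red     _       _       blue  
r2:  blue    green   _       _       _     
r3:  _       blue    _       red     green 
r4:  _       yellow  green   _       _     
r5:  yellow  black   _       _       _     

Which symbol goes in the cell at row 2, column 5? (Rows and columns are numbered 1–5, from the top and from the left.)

yellow

row 3 has {red,blue,green}; column 1 has {blue,yellow} — only black is left for (r3,c1).
row 3 has {red,blue,green,black}; column 3 has {green} — only yellow is left for (r3,c3).
row 4 has {green,yellow}; column 1 has {blue,yellow,black} — only red is left for (r4,c1).
row 4 has {red,green,yellow}; column 5 has {blue,green} — only black is left for (r4,c5).
row 5 has {yellow,black}; column 5 has {blue,green,black} — only red is left for (r5,c5).
row 1 has {red,blue}; column 1 has {red,blue,yellow,black} — only green is left for (r1,c1).
row 1 has {red,blue,green}; column 3 has {green,yellow} — only black is left for (r1,c3).
row 1 has {red,blue,green,black}; column 4 has {red} — only yellow is left for (r1,c4).
row 2 has {blue,green}; column 3 has {green,yellow,black} — only red is left for (r2,c3).
row 2 has {red,blue,green}; column 4 has {red,yellow} — only black is left for (r2,c4).
row 2 has {red,blue,green,black}; column 5 has {red,blue,green,black} — only yellow is left for (r2,c5).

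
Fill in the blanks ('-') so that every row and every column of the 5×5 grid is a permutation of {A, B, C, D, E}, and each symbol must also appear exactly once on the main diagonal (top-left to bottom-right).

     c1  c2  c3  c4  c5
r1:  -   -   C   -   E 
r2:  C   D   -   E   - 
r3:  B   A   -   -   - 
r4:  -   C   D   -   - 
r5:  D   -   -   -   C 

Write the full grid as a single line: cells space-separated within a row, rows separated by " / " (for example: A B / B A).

A B C D E / C D A E B / B A E C D / E C D B A / D E B A C

row 1 has {C,E}; column 1 has {B,C,D}; the diagonal has {C,D} — only A is left for (r1,c1).
row 1 has {A,C,E}; column 2 has {A,C,D} — only B is left for (r1,c2).
row 1 has {A,B,C,E}; column 4 has {E} — only D is left for (r1,c4).
row 3 has {A,B}; column 3 has {C,D}; the diagonal has {A,C,D} — only E is left for (r3,c3).
row 3 has {A,B,E}; column 4 has {D,E} — only C is left for (r3,c4).
row 3 has {A,B,C,E}; column 5 has {C,E} — only D is left for (r3,c5).
row 4 has {C,D}; column 1 has {A,B,C,D} — only E is left for (r4,c1).
row 4 has {C,D,E}; column 4 has {C,D,E}; the diagonal has {A,C,D,E} — only B is left for (r4,c4).
row 4 has {B,C,D,E}; column 5 has {C,D,E} — only A is left for (r4,c5).
row 5 has {C,D}; column 2 has {A,B,C,D} — only E is left for (r5,c2).
row 5 has {C,D,E}; column 4 has {B,C,D,E} — only A is left for (r5,c4).
row 2 has {C,D,E}; column 5 has {A,C,D,E} — only B is left for (r2,c5).
row 5 has {A,C,D,E}; column 3 has {C,D,E} — only B is left for (r5,c3).
row 2 has {B,C,D,E}; column 3 has {B,C,D,E} — only A is left for (r2,c3).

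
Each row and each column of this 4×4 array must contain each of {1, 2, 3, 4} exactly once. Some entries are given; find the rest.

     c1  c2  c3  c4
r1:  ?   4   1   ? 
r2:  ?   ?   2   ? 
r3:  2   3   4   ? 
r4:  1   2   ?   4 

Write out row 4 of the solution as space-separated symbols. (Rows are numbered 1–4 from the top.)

1 2 3 4

(r1,c1): row 1 has {1,4}; column 1 has {1,2}, so it must be 3.
(r1,c4): row 1 has {1,3,4}; column 4 has {4}, so it must be 2.
(r2,c1): row 2 has {2}; column 1 has {1,2,3}, so it must be 4.
(r2,c2): row 2 has {2,4}; column 2 has {2,3,4}, so it must be 1.
(r2,c4): row 2 has {1,2,4}; column 4 has {2,4}, so it must be 3.
(r3,c4): row 3 has {2,3,4}; column 4 has {2,3,4}, so it must be 1.
(r4,c3): row 4 has {1,2,4}; column 3 has {1,2,4}, so it must be 3.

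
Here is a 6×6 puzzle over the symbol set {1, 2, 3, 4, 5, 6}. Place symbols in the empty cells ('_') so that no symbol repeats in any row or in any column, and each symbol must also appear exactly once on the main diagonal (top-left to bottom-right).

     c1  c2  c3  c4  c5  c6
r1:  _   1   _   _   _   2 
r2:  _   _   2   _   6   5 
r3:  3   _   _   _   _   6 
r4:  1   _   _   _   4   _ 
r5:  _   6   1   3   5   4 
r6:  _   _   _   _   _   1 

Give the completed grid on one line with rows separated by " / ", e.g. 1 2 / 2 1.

(r1,c5) = 3
(r2,c1) = 4
(r2,c2) = 3
(r2,c4) = 1
(r3,c3) = 4
(r4,c6) = 3
(r5,c1) = 2
(r6,c5) = 2
(r1,c1) = 6
(r1,c3) = 5
(r1,c4) = 4
(r3,c5) = 1
(r4,c3) = 6
(r4,c4) = 2
(r6,c1) = 5
(r6,c2) = 4
(r6,c3) = 3
(r6,c4) = 6
(r3,c4) = 5
(r4,c2) = 5
(r3,c2) = 2

6 1 5 4 3 2 / 4 3 2 1 6 5 / 3 2 4 5 1 6 / 1 5 6 2 4 3 / 2 6 1 3 5 4 / 5 4 3 6 2 1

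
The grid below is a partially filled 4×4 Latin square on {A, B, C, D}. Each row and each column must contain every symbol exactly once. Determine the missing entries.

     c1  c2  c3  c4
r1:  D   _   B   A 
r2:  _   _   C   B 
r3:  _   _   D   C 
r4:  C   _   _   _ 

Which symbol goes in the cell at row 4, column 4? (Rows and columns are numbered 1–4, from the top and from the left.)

row 1 has {A,B,D}; column 2 is empty so far — only C is left for (r1,c2).
row 2 has {B,C}; column 1 has {C,D} — only A is left for (r2,c1).
row 2 has {A,B,C}; column 2 has {C} — only D is left for (r2,c2).
row 3 has {C,D}; column 1 has {A,C,D} — only B is left for (r3,c1).
row 3 has {B,C,D}; column 2 has {C,D} — only A is left for (r3,c2).
row 4 has {C}; column 2 has {A,C,D} — only B is left for (r4,c2).
row 4 has {B,C}; column 3 has {B,C,D} — only A is left for (r4,c3).
row 4 has {A,B,C}; column 4 has {A,B,C} — only D is left for (r4,c4).

D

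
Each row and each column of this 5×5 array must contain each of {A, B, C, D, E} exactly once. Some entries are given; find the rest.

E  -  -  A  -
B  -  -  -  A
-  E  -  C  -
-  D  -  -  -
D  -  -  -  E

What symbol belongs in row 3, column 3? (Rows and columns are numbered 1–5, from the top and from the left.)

B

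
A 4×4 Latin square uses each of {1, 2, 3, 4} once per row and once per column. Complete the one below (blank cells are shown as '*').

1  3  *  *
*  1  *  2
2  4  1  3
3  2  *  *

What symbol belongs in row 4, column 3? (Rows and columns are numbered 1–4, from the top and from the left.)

4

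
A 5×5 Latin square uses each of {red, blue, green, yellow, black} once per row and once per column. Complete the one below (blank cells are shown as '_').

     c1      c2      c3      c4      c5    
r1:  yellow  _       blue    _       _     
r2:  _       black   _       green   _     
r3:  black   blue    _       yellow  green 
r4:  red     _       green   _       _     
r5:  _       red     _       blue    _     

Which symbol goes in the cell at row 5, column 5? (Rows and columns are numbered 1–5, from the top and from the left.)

row 1 has {blue,yellow}; column 2 has {red,blue,black} — only green is left for (r1,c2).
row 2 has {green,black}; column 1 has {red,yellow,black} — only blue is left for (r2,c1).
row 3 has {blue,green,yellow,black}; column 3 has {blue,green} — only red is left for (r3,c3).
row 4 has {red,green}; column 2 has {red,blue,green,black} — only yellow is left for (r4,c2).
row 4 has {red,green,yellow}; column 4 has {blue,green,yellow} — only black is left for (r4,c4).
row 4 has {red,green,yellow,black}; column 5 has {green} — only blue is left for (r4,c5).
row 5 has {red,blue}; column 1 has {red,blue,yellow,black} — only green is left for (r5,c1).
row 1 has {blue,green,yellow}; column 4 has {blue,green,yellow,black} — only red is left for (r1,c4).
row 1 has {red,blue,green,yellow}; column 5 has {blue,green} — only black is left for (r1,c5).
row 2 has {blue,green,black}; column 3 has {red,blue,green} — only yellow is left for (r2,c3).
row 2 has {blue,green,yellow,black}; column 5 has {blue,green,black} — only red is left for (r2,c5).
row 5 has {red,blue,green}; column 3 has {red,blue,green,yellow} — only black is left for (r5,c3).
row 5 has {red,blue,green,black}; column 5 has {red,blue,green,black} — only yellow is left for (r5,c5).

yellow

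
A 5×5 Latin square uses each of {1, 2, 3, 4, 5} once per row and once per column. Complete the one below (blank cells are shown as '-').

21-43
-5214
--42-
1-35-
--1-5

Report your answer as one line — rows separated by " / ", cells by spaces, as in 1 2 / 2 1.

(r1,c3) = 5
(r2,c1) = 3
(r3,c1) = 5
(r3,c2) = 3
(r3,c5) = 1
(r4,c5) = 2
(r5,c1) = 4
(r5,c2) = 2
(r5,c4) = 3
(r4,c2) = 4

2 1 5 4 3 / 3 5 2 1 4 / 5 3 4 2 1 / 1 4 3 5 2 / 4 2 1 3 5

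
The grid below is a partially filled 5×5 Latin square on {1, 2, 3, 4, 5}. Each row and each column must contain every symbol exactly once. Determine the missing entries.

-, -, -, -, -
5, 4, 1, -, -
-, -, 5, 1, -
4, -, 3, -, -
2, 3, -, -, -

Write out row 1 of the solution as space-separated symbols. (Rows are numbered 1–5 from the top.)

(r3,c1) = 3
(r3,c2) = 2
(r3,c5) = 4
(r5,c3) = 4
(r5,c4) = 5
(r5,c5) = 1
(r1,c1) = 1
(r1,c2) = 5
(r1,c3) = 2
(r1,c5) = 3
(r2,c5) = 2
(r4,c2) = 1
(r4,c4) = 2
(r4,c5) = 5
(r1,c4) = 4

1 5 2 4 3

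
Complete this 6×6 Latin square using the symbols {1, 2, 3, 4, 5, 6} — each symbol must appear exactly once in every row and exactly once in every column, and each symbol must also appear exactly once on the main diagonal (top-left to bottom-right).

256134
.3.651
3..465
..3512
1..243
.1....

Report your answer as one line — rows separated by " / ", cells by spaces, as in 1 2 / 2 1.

At row 2, column 1: row 2 has {1,3,5,6}; column 1 has {1,2,3}; that leaves 4.
At row 2, column 3: row 2 has {1,3,4,5,6}; column 3 has {3,6}; that leaves 2.
At row 3, column 2: row 3 has {3,4,5,6}; column 2 has {1,3,5}; that leaves 2.
At row 3, column 3: row 3 has {2,3,4,5,6}; column 3 has {2,3,6}; the diagonal has {2,3,4,5}; that leaves 1.
At row 4, column 1: row 4 has {1,2,3,5}; column 1 has {1,2,3,4}; that leaves 6.
At row 4, column 2: row 4 has {1,2,3,5,6}; column 2 has {1,2,3,5}; that leaves 4.
At row 5, column 2: row 5 has {1,2,3,4}; column 2 has {1,2,3,4,5}; that leaves 6.
At row 5, column 3: row 5 has {1,2,3,4,6}; column 3 has {1,2,3,6}; that leaves 5.
At row 6, column 1: row 6 has {1}; column 1 has {1,2,3,4,6}; that leaves 5.
At row 6, column 3: row 6 has {1,5}; column 3 has {1,2,3,5,6}; that leaves 4.
At row 6, column 4: row 6 has {1,4,5}; column 4 has {1,2,4,5,6}; that leaves 3.
At row 6, column 5: row 6 has {1,3,4,5}; column 5 has {1,3,4,5,6}; that leaves 2.
At row 6, column 6: row 6 has {1,2,3,4,5}; column 6 has {1,2,3,4,5}; the diagonal has {1,2,3,4,5}; that leaves 6.

2 5 6 1 3 4 / 4 3 2 6 5 1 / 3 2 1 4 6 5 / 6 4 3 5 1 2 / 1 6 5 2 4 3 / 5 1 4 3 2 6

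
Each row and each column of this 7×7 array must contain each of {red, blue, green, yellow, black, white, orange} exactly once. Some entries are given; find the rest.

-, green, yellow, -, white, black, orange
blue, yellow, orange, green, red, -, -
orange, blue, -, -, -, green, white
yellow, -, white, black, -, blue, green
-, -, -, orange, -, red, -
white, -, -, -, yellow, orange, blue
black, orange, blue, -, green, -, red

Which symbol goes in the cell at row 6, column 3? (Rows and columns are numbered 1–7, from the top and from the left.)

(r1,c1): row 1 has {green,yellow,black,white,orange}; column 1 has {blue,yellow,black,white,orange}, so it must be red.
(r1,c4): row 1 has {red,green,yellow,black,white,orange}; column 4 has {green,black,orange}, so it must be blue.
(r2,c6): row 2 has {red,blue,green,yellow,orange}; column 6 has {red,blue,green,black,orange}, so it must be white.
(r2,c7): row 2 has {red,blue,green,yellow,white,orange}; column 7 has {red,blue,green,white,orange}, so it must be black.
(r3,c5): row 3 has {blue,green,white,orange}; column 5 has {red,green,yellow,white}, so it must be black.
(r4,c2): row 4 has {blue,green,yellow,black,white}; column 2 has {blue,green,yellow,orange}, so it must be red.
(r4,c5): row 4 has {red,blue,green,yellow,black,white}; column 5 has {red,green,yellow,black,white}, so it must be orange.
(r5,c1): row 5 has {red,orange}; column 1 has {red,blue,yellow,black,white,orange}, so it must be green.
(r5,c3): row 5 has {red,green,orange}; column 3 has {blue,yellow,white,orange}, so it must be black.
(r5,c5): row 5 has {red,green,black,orange}; column 5 has {red,green,yellow,black,white,orange}, so it must be blue.
(r5,c7): row 5 has {red,blue,green,black,orange}; column 7 has {red,blue,green,black,white,orange}, so it must be yellow.
(r6,c2): row 6 has {blue,yellow,white,orange}; column 2 has {red,blue,green,yellow,orange}, so it must be black.
(r6,c4): row 6 has {blue,yellow,black,white,orange}; column 4 has {blue,green,black,orange}, so it must be red.
(r7,c6): row 7 has {red,blue,green,black,orange}; column 6 has {red,blue,green,black,white,orange}, so it must be yellow.
(r3,c3): row 3 has {blue,green,black,white,orange}; column 3 has {blue,yellow,black,white,orange}, so it must be red.
(r3,c4): row 3 has {red,blue,green,black,white,orange}; column 4 has {red,blue,green,black,orange}, so it must be yellow.
(r5,c2): row 5 has {red,blue,green,yellow,black,orange}; column 2 has {red,blue,green,yellow,black,orange}, so it must be white.
(r6,c3): row 6 has {red,blue,yellow,black,white,orange}; column 3 has {red,blue,yellow,black,white,orange}, so it must be green.

green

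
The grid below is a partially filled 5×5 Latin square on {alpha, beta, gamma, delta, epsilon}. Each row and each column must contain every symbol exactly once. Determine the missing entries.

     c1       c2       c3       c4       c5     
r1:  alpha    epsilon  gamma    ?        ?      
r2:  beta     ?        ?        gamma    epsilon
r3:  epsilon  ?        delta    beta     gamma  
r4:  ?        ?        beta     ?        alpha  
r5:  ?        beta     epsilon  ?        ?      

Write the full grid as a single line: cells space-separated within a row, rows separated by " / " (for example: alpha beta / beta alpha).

(r1,c4) = delta
(r1,c5) = beta
(r2,c3) = alpha
(r3,c2) = alpha
(r4,c4) = epsilon
(r5,c4) = alpha
(r5,c5) = delta
(r2,c2) = delta
(r4,c2) = gamma
(r5,c1) = gamma
(r4,c1) = delta

alpha epsilon gamma delta beta / beta delta alpha gamma epsilon / epsilon alpha delta beta gamma / delta gamma beta epsilon alpha / gamma beta epsilon alpha delta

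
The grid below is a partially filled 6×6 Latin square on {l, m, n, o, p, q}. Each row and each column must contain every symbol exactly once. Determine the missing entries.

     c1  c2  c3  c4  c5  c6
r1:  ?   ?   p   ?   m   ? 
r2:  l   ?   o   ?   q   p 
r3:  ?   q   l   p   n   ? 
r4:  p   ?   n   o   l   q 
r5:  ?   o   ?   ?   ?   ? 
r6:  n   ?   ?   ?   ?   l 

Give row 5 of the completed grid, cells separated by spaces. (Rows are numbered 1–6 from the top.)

m o q l p n

(r4,c2) = m
(r5,c5) = p
(r6,c2) = p
(r6,c5) = o
(r2,c2) = n
(r2,c4) = m
(r6,c4) = q
(r1,c2) = l
(r1,c4) = n
(r1,c6) = o
(r3,c6) = m
(r5,c4) = l
(r5,c6) = n
(r6,c3) = m
(r1,c1) = q
(r3,c1) = o
(r5,c1) = m
(r5,c3) = q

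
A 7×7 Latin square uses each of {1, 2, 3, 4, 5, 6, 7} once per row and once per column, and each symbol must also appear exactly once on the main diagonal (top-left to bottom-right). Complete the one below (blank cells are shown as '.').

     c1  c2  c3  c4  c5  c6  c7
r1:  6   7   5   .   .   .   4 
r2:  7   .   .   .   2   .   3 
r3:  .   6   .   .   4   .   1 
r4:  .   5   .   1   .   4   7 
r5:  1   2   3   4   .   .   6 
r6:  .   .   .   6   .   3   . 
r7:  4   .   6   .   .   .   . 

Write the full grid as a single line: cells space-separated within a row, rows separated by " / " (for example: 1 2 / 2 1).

(r2,c2) = 4
(r2,c3) = 1
(r2,c4) = 5
(r2,c6) = 6
(r4,c3) = 2
(r6,c2) = 1
(r7,c2) = 3
(r3,c3) = 7
(r4,c1) = 3
(r4,c5) = 6
(r5,c5) = 5
(r5,c6) = 7
(r6,c3) = 4
(r6,c5) = 7
(r7,c5) = 1
(r7,c7) = 2
(r1,c5) = 3
(r6,c7) = 5
(r7,c4) = 7
(r7,c6) = 5
(r1,c4) = 2
(r1,c6) = 1
(r3,c4) = 3
(r3,c6) = 2
(r6,c1) = 2
(r3,c1) = 5

6 7 5 2 3 1 4 / 7 4 1 5 2 6 3 / 5 6 7 3 4 2 1 / 3 5 2 1 6 4 7 / 1 2 3 4 5 7 6 / 2 1 4 6 7 3 5 / 4 3 6 7 1 5 2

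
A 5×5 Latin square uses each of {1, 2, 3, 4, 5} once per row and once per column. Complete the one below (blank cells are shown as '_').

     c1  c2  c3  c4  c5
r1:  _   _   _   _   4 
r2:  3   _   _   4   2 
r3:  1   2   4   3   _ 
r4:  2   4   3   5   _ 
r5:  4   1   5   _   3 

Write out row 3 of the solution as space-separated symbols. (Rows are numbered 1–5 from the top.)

1 2 4 3 5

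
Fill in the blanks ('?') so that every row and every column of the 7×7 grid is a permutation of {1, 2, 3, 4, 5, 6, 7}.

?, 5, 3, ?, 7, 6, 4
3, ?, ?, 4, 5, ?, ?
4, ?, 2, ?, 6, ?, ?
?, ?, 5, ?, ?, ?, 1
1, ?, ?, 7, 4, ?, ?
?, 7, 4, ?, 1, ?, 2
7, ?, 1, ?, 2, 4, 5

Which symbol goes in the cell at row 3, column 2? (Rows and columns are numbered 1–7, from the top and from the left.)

3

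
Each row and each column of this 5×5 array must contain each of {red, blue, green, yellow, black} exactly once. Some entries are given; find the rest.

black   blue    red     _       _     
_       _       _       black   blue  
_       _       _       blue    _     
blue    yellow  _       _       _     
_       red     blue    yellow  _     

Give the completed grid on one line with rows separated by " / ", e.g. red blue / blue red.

(r1,c4) = green
(r1,c5) = yellow
(r2,c2) = green
(r2,c3) = yellow
(r3,c2) = black
(r3,c3) = green
(r3,c5) = red
(r4,c3) = black
(r4,c4) = red
(r4,c5) = green
(r5,c1) = green
(r5,c5) = black
(r2,c1) = red
(r3,c1) = yellow

black blue red green yellow / red green yellow black blue / yellow black green blue red / blue yellow black red green / green red blue yellow black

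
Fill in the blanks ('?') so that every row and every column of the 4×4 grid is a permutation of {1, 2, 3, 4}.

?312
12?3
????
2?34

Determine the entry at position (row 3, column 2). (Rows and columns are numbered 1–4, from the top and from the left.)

(r1,c1) = 4
(r2,c3) = 4
(r3,c1) = 3
(r3,c3) = 2
(r3,c4) = 1
(r4,c2) = 1
(r3,c2) = 4

4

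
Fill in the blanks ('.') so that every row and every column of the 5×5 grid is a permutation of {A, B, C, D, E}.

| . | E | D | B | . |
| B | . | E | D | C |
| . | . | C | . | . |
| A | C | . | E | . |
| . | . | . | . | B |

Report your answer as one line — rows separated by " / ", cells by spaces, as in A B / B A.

At row 1, column 1: row 1 has {B,D,E}; column 1 has {A,B}; that leaves C.
At row 1, column 5: row 1 has {B,C,D,E}; column 5 has {B,C}; that leaves A.
At row 2, column 2: row 2 has {B,C,D,E}; column 2 has {C,E}; that leaves A.
At row 3, column 4: row 3 has {C}; column 4 has {B,D,E}; that leaves A.
At row 4, column 3: row 4 has {A,C,E}; column 3 has {C,D,E}; that leaves B.
At row 4, column 5: row 4 has {A,B,C,E}; column 5 has {A,B,C}; that leaves D.
At row 5, column 2: row 5 has {B}; column 2 has {A,C,E}; that leaves D.
At row 5, column 3: row 5 has {B,D}; column 3 has {B,C,D,E}; that leaves A.
At row 5, column 4: row 5 has {A,B,D}; column 4 has {A,B,D,E}; that leaves C.
At row 3, column 2: row 3 has {A,C}; column 2 has {A,C,D,E}; that leaves B.
At row 3, column 5: row 3 has {A,B,C}; column 5 has {A,B,C,D}; that leaves E.
At row 5, column 1: row 5 has {A,B,C,D}; column 1 has {A,B,C}; that leaves E.
At row 3, column 1: row 3 has {A,B,C,E}; column 1 has {A,B,C,E}; that leaves D.

C E D B A / B A E D C / D B C A E / A C B E D / E D A C B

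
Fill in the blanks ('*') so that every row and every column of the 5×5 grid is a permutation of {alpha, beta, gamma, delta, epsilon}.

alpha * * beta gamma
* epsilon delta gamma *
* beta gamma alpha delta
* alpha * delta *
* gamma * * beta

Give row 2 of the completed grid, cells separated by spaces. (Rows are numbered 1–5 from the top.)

beta epsilon delta gamma alpha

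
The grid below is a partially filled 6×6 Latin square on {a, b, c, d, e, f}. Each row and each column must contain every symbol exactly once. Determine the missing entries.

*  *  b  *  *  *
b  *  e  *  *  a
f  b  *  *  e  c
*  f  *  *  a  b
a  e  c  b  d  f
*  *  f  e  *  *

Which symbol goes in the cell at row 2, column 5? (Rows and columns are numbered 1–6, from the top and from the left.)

(r4,c3) = d
(r4,c4) = c
(r6,c6) = d
(r1,c6) = e
(r3,c3) = a
(r3,c4) = d
(r4,c1) = e
(r6,c1) = c
(r6,c2) = a
(r6,c5) = b
(r1,c1) = d
(r1,c2) = c
(r1,c5) = f
(r2,c2) = d
(r2,c4) = f
(r2,c5) = c

c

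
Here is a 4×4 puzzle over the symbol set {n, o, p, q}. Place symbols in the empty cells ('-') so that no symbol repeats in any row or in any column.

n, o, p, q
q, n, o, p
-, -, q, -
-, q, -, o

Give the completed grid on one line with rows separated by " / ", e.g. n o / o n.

(r3,c2): row 3 has {q}; column 2 has {n,o,q}, so it must be p.
(r3,c4): row 3 has {p,q}; column 4 has {o,p,q}, so it must be n.
(r4,c1): row 4 has {o,q}; column 1 has {n,q}, so it must be p.
(r4,c3): row 4 has {o,p,q}; column 3 has {o,p,q}, so it must be n.
(r3,c1): row 3 has {n,p,q}; column 1 has {n,p,q}, so it must be o.

n o p q / q n o p / o p q n / p q n o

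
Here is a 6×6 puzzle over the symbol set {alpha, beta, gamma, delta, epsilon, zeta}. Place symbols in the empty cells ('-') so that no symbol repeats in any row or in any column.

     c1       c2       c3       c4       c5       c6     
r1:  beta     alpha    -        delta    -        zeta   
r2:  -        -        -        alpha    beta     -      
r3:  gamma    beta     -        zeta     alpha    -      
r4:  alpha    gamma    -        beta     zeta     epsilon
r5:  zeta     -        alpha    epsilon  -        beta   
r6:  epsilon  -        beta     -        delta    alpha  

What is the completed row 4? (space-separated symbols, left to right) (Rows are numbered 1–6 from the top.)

alpha gamma delta beta zeta epsilon

(r2,c1) = delta
(r2,c6) = gamma
(r3,c6) = delta
(r4,c3) = delta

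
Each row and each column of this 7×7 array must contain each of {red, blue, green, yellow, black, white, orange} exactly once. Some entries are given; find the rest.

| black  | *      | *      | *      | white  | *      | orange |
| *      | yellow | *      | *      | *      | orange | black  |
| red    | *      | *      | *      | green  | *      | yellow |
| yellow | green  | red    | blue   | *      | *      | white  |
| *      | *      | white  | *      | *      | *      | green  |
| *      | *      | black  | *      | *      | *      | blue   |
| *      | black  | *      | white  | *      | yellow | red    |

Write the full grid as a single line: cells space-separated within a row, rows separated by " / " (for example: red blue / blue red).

black blue yellow red white green orange / white yellow blue green red orange black / red white orange black green blue yellow / yellow green red blue orange black white / blue orange white yellow black red green / green red black orange yellow white blue / orange black green white blue yellow red

(r4,c6): row 4 has {red,blue,green,yellow,white}; column 6 has {yellow,orange}, so it must be black.
(r4,c5): row 4 has {red,blue,green,yellow,black,white}; column 5 has {green,white}, so it must be orange.
(r7,c5): row 7 has {red,yellow,black,white}; column 5 has {green,white,orange}, so it must be blue.
(r2,c5): row 2 has {yellow,black,orange}; column 5 has {blue,green,white,orange}, so it must be red.
(r6,c5): row 6 has {blue,black}; column 5 has {red,blue,green,white,orange}, so it must be yellow.
(r2,c4): row 2 has {red,yellow,black,orange}; column 4 has {blue,white}, so it must be green.
(r5,c5): row 5 has {green,white}; column 5 has {red,blue,green,yellow,white,orange}, so it must be black.
(r2,c3): row 2 has {red,green,yellow,black,orange}; column 3 has {red,black,white}, so it must be blue.
(r3,c3): row 3 has {red,green,yellow}; column 3 has {red,blue,black,white}, so it must be orange.
(r3,c4): row 3 has {red,green,yellow,orange}; column 4 has {blue,green,white}, so it must be black.
(r7,c3): row 7 has {red,blue,yellow,black,white}; column 3 has {red,blue,black,white,orange}, so it must be green.
(r1,c3): row 1 has {black,white,orange}; column 3 has {red,blue,green,black,white,orange}, so it must be yellow.
(r1,c4): row 1 has {yellow,black,white,orange}; column 4 has {blue,green,black,white}, so it must be red.
(r2,c1): row 2 has {red,blue,green,yellow,black,orange}; column 1 has {red,yellow,black}, so it must be white.
(r6,c4): row 6 has {blue,yellow,black}; column 4 has {red,blue,green,black,white}, so it must be orange.
(r7,c1): row 7 has {red,blue,green,yellow,black,white}; column 1 has {red,yellow,black,white}, so it must be orange.
(r1,c2): row 1 has {red,yellow,black,white,orange}; column 2 has {green,yellow,black}, so it must be blue.
(r1,c6): row 1 has {red,blue,yellow,black,white,orange}; column 6 has {yellow,black,orange}, so it must be green.
(r3,c2): row 3 has {red,green,yellow,black,orange}; column 2 has {blue,green,yellow,black}, so it must be white.
(r3,c6): row 3 has {red,green,yellow,black,white,orange}; column 6 has {green,yellow,black,orange}, so it must be blue.
(r5,c1): row 5 has {green,black,white}; column 1 has {red,yellow,black,white,orange}, so it must be blue.
(r5,c4): row 5 has {blue,green,black,white}; column 4 has {red,blue,green,black,white,orange}, so it must be yellow.
(r5,c6): row 5 has {blue,green,yellow,black,white}; column 6 has {blue,green,yellow,black,orange}, so it must be red.
(r6,c1): row 6 has {blue,yellow,black,orange}; column 1 has {red,blue,yellow,black,white,orange}, so it must be green.
(r6,c2): row 6 has {blue,green,yellow,black,orange}; column 2 has {blue,green,yellow,black,white}, so it must be red.
(r6,c6): row 6 has {red,blue,green,yellow,black,orange}; column 6 has {red,blue,green,yellow,black,orange}, so it must be white.
(r5,c2): row 5 has {red,blue,green,yellow,black,white}; column 2 has {red,blue,green,yellow,black,white}, so it must be orange.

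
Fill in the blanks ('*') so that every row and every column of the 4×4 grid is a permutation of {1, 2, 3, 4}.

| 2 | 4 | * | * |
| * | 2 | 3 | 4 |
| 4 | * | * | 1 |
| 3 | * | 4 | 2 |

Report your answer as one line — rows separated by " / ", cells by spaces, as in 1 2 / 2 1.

2 4 1 3 / 1 2 3 4 / 4 3 2 1 / 3 1 4 2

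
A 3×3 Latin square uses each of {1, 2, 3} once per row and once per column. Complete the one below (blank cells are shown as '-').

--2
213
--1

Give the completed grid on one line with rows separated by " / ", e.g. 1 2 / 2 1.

1 3 2 / 2 1 3 / 3 2 1

row 1 has {2}; column 2 has {1} — only 3 is left for (r1,c2).
row 3 has {1}; column 1 has {2} — only 3 is left for (r3,c1).
row 3 has {1,3}; column 2 has {1,3} — only 2 is left for (r3,c2).
row 1 has {2,3}; column 1 has {2,3} — only 1 is left for (r1,c1).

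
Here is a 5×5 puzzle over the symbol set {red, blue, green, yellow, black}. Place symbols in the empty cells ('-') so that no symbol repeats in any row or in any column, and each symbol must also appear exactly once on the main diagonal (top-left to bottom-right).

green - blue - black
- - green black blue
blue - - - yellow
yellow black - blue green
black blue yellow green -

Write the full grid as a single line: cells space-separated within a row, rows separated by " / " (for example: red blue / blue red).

green red blue yellow black / red yellow green black blue / blue green black red yellow / yellow black red blue green / black blue yellow green red

At row 2, column 1: row 2 has {blue,green,black}; column 1 has {blue,green,yellow,black}; that leaves red.
At row 2, column 2: row 2 has {red,blue,green,black}; column 2 has {blue,black}; the diagonal has {blue,green}; that leaves yellow.
At row 3, column 4: row 3 has {blue,yellow}; column 4 has {blue,green,black}; that leaves red.
At row 4, column 3: row 4 has {blue,green,yellow,black}; column 3 has {blue,green,yellow}; that leaves red.
At row 5, column 5: row 5 has {blue,green,yellow,black}; column 5 has {blue,green,yellow,black}; the diagonal has {blue,green,yellow}; that leaves red.
At row 1, column 2: row 1 has {blue,green,black}; column 2 has {blue,yellow,black}; that leaves red.
At row 1, column 4: row 1 has {red,blue,green,black}; column 4 has {red,blue,green,black}; that leaves yellow.
At row 3, column 2: row 3 has {red,blue,yellow}; column 2 has {red,blue,yellow,black}; that leaves green.
At row 3, column 3: row 3 has {red,blue,green,yellow}; column 3 has {red,blue,green,yellow}; the diagonal has {red,blue,green,yellow}; that leaves black.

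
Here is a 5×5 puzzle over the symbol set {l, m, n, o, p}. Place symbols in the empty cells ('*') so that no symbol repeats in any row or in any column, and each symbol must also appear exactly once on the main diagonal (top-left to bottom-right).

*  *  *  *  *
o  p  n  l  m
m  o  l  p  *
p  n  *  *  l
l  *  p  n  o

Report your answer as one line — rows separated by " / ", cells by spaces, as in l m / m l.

row 1 is empty so far; column 1 has {l,m,o,p}; the diagonal has {l,o,p} — only n is left for (r1,c1).
row 1 has {n}; column 5 has {l,m,o} — only p is left for (r1,c5).
row 3 has {l,m,o,p}; column 5 has {l,m,o,p} — only n is left for (r3,c5).
row 4 has {l,n,p}; column 4 has {l,n,p}; the diagonal has {l,n,o,p} — only m is left for (r4,c4).
row 5 has {l,n,o,p}; column 2 has {n,o,p} — only m is left for (r5,c2).
row 1 has {n,p}; column 2 has {m,n,o,p} — only l is left for (r1,c2).
row 1 has {l,n,p}; column 4 has {l,m,n,p} — only o is left for (r1,c4).
row 4 has {l,m,n,p}; column 3 has {l,n,p} — only o is left for (r4,c3).
row 1 has {l,n,o,p}; column 3 has {l,n,o,p} — only m is left for (r1,c3).

n l m o p / o p n l m / m o l p n / p n o m l / l m p n o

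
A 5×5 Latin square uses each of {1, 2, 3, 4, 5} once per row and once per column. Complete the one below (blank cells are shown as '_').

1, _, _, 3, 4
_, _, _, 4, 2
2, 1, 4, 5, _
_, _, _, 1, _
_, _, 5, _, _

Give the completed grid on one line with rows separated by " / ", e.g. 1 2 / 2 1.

1 5 2 3 4 / 5 3 1 4 2 / 2 1 4 5 3 / 4 2 3 1 5 / 3 4 5 2 1

(r1,c3): row 1 has {1,3,4}; column 3 has {4,5}, so it must be 2.
(r3,c5): row 3 has {1,2,4,5}; column 5 has {2,4}, so it must be 3.
(r4,c3): row 4 has {1}; column 3 has {2,4,5}, so it must be 3.
(r4,c5): row 4 has {1,3}; column 5 has {2,3,4}, so it must be 5.
(r5,c4): row 5 has {5}; column 4 has {1,3,4,5}, so it must be 2.
(r5,c5): row 5 has {2,5}; column 5 has {2,3,4,5}, so it must be 1.
(r1,c2): row 1 has {1,2,3,4}; column 2 has {1}, so it must be 5.
(r2,c2): row 2 has {2,4}; column 2 has {1,5}, so it must be 3.
(r2,c3): row 2 has {2,3,4}; column 3 has {2,3,4,5}, so it must be 1.
(r4,c1): row 4 has {1,3,5}; column 1 has {1,2}, so it must be 4.
(r4,c2): row 4 has {1,3,4,5}; column 2 has {1,3,5}, so it must be 2.
(r5,c1): row 5 has {1,2,5}; column 1 has {1,2,4}, so it must be 3.
(r5,c2): row 5 has {1,2,3,5}; column 2 has {1,2,3,5}, so it must be 4.
(r2,c1): row 2 has {1,2,3,4}; column 1 has {1,2,3,4}, so it must be 5.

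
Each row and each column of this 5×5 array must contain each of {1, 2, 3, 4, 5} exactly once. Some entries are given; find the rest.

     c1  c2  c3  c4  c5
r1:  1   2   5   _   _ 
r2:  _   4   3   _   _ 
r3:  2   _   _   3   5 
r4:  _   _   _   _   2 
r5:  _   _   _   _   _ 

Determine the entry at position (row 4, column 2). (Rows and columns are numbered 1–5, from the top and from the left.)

3

(r1,c4) = 4
(r1,c5) = 3
(r2,c1) = 5
(r2,c5) = 1
(r3,c2) = 1
(r3,c3) = 4
(r4,c3) = 1
(r4,c4) = 5
(r5,c3) = 2
(r5,c4) = 1
(r5,c5) = 4
(r2,c4) = 2
(r4,c2) = 3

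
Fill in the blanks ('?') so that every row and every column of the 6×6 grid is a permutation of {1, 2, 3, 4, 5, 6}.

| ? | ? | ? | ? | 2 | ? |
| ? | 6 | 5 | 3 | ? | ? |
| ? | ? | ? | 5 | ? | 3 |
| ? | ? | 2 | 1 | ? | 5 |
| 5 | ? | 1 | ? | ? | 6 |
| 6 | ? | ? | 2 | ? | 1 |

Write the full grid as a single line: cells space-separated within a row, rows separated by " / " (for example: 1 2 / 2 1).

(r1,c6) = 4
(r2,c6) = 2
(r5,c4) = 4
(r5,c5) = 3
(r1,c4) = 6
(r5,c2) = 2
(r1,c3) = 3
(r6,c3) = 4
(r6,c5) = 5
(r1,c1) = 1
(r1,c2) = 5
(r2,c1) = 4
(r2,c5) = 1
(r3,c1) = 2
(r3,c3) = 6
(r3,c5) = 4
(r4,c1) = 3
(r4,c2) = 4
(r4,c5) = 6
(r6,c2) = 3
(r3,c2) = 1

1 5 3 6 2 4 / 4 6 5 3 1 2 / 2 1 6 5 4 3 / 3 4 2 1 6 5 / 5 2 1 4 3 6 / 6 3 4 2 5 1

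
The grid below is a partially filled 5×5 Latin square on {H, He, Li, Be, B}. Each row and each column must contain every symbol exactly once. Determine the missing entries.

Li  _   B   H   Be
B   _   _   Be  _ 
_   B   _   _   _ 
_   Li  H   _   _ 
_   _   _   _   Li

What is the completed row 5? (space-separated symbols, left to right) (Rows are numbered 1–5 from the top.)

At row 1, column 2: row 1 has {H,Li,Be,B}; column 2 has {Li,B}; that leaves He.
At row 2, column 2: row 2 has {Be,B}; column 2 has {He,Li,B}; that leaves H.
At row 2, column 5: row 2 has {H,Be,B}; column 5 has {Li,Be}; that leaves He.
At row 3, column 5: row 3 has {B}; column 5 has {He,Li,Be}; that leaves H.
At row 4, column 5: row 4 has {H,Li}; column 5 has {H,He,Li,Be}; that leaves B.
At row 5, column 2: row 5 has {Li}; column 2 has {H,He,Li,B}; that leaves Be.
At row 5, column 3: row 5 has {Li,Be}; column 3 has {H,B}; that leaves He.
At row 5, column 4: row 5 has {He,Li,Be}; column 4 has {H,Be}; that leaves B.
At row 2, column 3: row 2 has {H,He,Be,B}; column 3 has {H,He,B}; that leaves Li.
At row 3, column 3: row 3 has {H,B}; column 3 has {H,He,Li,B}; that leaves Be.
At row 4, column 4: row 4 has {H,Li,B}; column 4 has {H,Be,B}; that leaves He.
At row 5, column 1: row 5 has {He,Li,Be,B}; column 1 has {Li,B}; that leaves H.

H Be He B Li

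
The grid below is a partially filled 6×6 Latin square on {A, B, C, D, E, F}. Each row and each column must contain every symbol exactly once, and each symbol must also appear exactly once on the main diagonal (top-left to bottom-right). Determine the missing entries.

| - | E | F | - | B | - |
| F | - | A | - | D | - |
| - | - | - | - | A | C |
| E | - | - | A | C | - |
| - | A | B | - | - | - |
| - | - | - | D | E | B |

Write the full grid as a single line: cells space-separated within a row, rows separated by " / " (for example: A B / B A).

D E F C B A / F C A B D E / B D E F A C / E B D A C F / C A B E F D / A F C D E B

(r1,c4) = C
(r2,c2) = C
(r2,c6) = E
(r4,c3) = D
(r4,c6) = F
(r5,c5) = F
(r5,c6) = D
(r6,c2) = F
(r6,c3) = C
(r1,c1) = D
(r1,c6) = A
(r2,c4) = B
(r3,c1) = B
(r3,c2) = D
(r3,c3) = E
(r3,c4) = F
(r4,c2) = B
(r5,c1) = C
(r5,c4) = E
(r6,c1) = A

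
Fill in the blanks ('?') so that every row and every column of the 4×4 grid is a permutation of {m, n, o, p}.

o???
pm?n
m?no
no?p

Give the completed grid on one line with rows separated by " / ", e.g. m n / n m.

o n p m / p m o n / m p n o / n o m p

(r1,c4) = m
(r2,c3) = o
(r3,c2) = p
(r4,c3) = m
(r1,c2) = n
(r1,c3) = p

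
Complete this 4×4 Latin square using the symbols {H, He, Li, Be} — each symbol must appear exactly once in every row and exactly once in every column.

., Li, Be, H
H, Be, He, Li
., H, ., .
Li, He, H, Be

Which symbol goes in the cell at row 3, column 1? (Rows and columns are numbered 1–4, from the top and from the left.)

Be

(r1,c1) = He
(r3,c1) = Be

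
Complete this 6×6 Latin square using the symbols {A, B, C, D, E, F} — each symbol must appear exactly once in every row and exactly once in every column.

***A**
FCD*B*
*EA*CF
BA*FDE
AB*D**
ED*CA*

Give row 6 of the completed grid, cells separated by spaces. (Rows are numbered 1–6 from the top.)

E D F C A B

Cell (r1,c2): row 1 has {A}; column 2 has {A,B,C,D,E} → F.
Cell (r1,c5): row 1 has {A,F}; column 5 has {A,B,C,D} → E.
Cell (r2,c4): row 2 has {B,C,D,F}; column 4 has {A,C,D,F} → E.
Cell (r2,c6): row 2 has {B,C,D,E,F}; column 6 has {E,F} → A.
Cell (r3,c1): row 3 has {A,C,E,F}; column 1 has {A,B,E,F} → D.
Cell (r3,c4): row 3 has {A,C,D,E,F}; column 4 has {A,C,D,E,F} → B.
Cell (r4,c3): row 4 has {A,B,D,E,F}; column 3 has {A,D} → C.
Cell (r5,c5): row 5 has {A,B,D}; column 5 has {A,B,C,D,E} → F.
Cell (r5,c6): row 5 has {A,B,D,F}; column 6 has {A,E,F} → C.
Cell (r6,c6): row 6 has {A,C,D,E}; column 6 has {A,C,E,F} → B.
Cell (r1,c1): row 1 has {A,E,F}; column 1 has {A,B,D,E,F} → C.
Cell (r1,c3): row 1 has {A,C,E,F}; column 3 has {A,C,D} → B.
Cell (r1,c6): row 1 has {A,B,C,E,F}; column 6 has {A,B,C,E,F} → D.
Cell (r5,c3): row 5 has {A,B,C,D,F}; column 3 has {A,B,C,D} → E.
Cell (r6,c3): row 6 has {A,B,C,D,E}; column 3 has {A,B,C,D,E} → F.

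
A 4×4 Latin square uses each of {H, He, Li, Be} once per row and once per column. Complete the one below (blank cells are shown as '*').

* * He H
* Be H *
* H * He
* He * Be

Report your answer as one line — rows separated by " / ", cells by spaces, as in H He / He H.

Be Li He H / He Be H Li / Li H Be He / H He Li Be

At row 1, column 2: row 1 has {H,He}; column 2 has {H,He,Be}; that leaves Li.
At row 2, column 4: row 2 has {H,Be}; column 4 has {H,He,Be}; that leaves Li.
At row 4, column 3: row 4 has {He,Be}; column 3 has {H,He}; that leaves Li.
At row 1, column 1: row 1 has {H,He,Li}; column 1 is empty so far; that leaves Be.
At row 2, column 1: row 2 has {H,Li,Be}; column 1 has {Be}; that leaves He.
At row 3, column 1: row 3 has {H,He}; column 1 has {He,Be}; that leaves Li.
At row 3, column 3: row 3 has {H,He,Li}; column 3 has {H,He,Li}; that leaves Be.
At row 4, column 1: row 4 has {He,Li,Be}; column 1 has {He,Li,Be}; that leaves H.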